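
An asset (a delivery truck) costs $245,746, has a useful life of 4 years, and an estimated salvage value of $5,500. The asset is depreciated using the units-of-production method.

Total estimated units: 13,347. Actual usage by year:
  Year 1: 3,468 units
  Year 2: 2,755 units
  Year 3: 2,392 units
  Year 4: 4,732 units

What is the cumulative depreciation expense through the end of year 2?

Depreciable base = $245,746 − $5,500 = $240,246.
Rate = $240,246 / 13,347 units = $18 per unit.
Year 1: 3,468 × $18 = $62,424. Book value $183,322.
Year 2: 2,755 × $18 = $49,590. Book value $133,732.
Accumulated through year 2 = $245,746 − $133,732 = $112,014.

$112,014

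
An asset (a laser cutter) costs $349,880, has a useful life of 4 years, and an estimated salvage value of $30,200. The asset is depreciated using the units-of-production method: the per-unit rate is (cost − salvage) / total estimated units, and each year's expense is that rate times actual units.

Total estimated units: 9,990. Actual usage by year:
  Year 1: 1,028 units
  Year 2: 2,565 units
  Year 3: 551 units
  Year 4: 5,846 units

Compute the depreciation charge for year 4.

Depreciable base = $349,880 − $30,200 = $319,680.
Rate = $319,680 / 9,990 units = $32 per unit.
Year 1: 1,028 × $32 = $32,896. Book value $316,984.
Year 2: 2,565 × $32 = $82,080. Book value $234,904.
Year 3: 551 × $32 = $17,632. Book value $217,272.
Year 4: 5,846 × $32 = $187,072. Book value $30,200.

$187,072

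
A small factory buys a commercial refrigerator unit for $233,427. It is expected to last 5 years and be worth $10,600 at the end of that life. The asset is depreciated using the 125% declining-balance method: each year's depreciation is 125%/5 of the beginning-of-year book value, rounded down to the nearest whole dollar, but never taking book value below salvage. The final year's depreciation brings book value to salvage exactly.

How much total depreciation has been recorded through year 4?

$159,568

Depreciable base = $233,427 − $10,600 = $222,827.
Year 1: ⌊$233,427 × 125%/5⌋ = $58,356. Book value $175,071.
Year 2: ⌊$175,071 × 125%/5⌋ = $43,767. Book value $131,304.
Year 3: ⌊$131,304 × 125%/5⌋ = $32,826. Book value $98,478.
Year 4: ⌊$98,478 × 125%/5⌋ = $24,619. Book value $73,859.
Accumulated through year 4 = $233,427 − $73,859 = $159,568.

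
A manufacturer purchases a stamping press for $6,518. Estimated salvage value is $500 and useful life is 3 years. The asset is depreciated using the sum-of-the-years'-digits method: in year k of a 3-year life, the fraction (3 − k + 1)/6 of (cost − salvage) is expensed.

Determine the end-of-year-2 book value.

$1,503

Depreciable base = $6,518 − $500 = $6,018.
Sum of the years' digits = 3+2+1 = 6.
Year 1: $6,018 × 3/6 = $3,009. Book value $3,509.
Year 2: $6,018 × 2/6 = $2,006. Book value $1,503.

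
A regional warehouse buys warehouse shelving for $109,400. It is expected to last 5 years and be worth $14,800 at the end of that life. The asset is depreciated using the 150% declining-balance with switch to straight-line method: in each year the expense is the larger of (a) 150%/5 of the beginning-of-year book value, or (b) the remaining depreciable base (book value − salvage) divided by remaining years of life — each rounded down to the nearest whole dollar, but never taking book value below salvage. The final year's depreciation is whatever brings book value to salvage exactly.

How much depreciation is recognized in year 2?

Depreciable base = $109,400 − $14,800 = $94,600.
Year 1: DB = ⌊$109,400 × 150%/5⌋ = $32,820; SL = ⌊$94,600/5⌋ = $18,920 → take DB $32,820. Book value $76,580.
Year 2: DB = ⌊$76,580 × 150%/5⌋ = $22,974; SL = ⌊$61,780/4⌋ = $15,445 → take DB $22,974. Book value $53,606.

$22,974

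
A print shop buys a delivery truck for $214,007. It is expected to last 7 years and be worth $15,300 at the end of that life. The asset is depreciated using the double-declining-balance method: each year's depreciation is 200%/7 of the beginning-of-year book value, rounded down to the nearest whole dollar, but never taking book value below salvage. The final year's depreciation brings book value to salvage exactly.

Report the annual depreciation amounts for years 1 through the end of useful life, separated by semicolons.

$61,144; $43,675; $31,196; $22,283; $15,916; $11,369; $13,124

Depreciable base = $214,007 − $15,300 = $198,707.
Year 1: ⌊$214,007 × 200%/7⌋ = $61,144. Book value $152,863.
Year 2: ⌊$152,863 × 200%/7⌋ = $43,675. Book value $109,188.
Year 3: ⌊$109,188 × 200%/7⌋ = $31,196. Book value $77,992.
Year 4: ⌊$77,992 × 200%/7⌋ = $22,283. Book value $55,709.
Year 5: ⌊$55,709 × 200%/7⌋ = $15,916. Book value $39,793.
Year 6: ⌊$39,793 × 200%/7⌋ = $11,369. Book value $28,424.
Year 7 (final): $28,424 − $15,300 = $13,124. Book value $15,300.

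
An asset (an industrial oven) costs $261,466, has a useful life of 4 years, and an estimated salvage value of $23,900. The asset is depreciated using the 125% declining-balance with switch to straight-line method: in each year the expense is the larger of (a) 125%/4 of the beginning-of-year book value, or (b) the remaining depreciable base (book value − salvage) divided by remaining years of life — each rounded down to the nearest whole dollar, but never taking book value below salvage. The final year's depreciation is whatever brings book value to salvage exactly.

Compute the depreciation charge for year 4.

$49,842

Depreciable base = $261,466 − $23,900 = $237,566.
Year 1: DB = ⌊$261,466 × 125%/4⌋ = $81,708; SL = ⌊$237,566/4⌋ = $59,391 → take DB $81,708. Book value $179,758.
Year 2: DB = ⌊$179,758 × 125%/4⌋ = $56,174; SL = ⌊$155,858/3⌋ = $51,952 → take DB $56,174. Book value $123,584.
Year 3: DB = ⌊$123,584 × 125%/4⌋ = $38,620; SL = ⌊$99,684/2⌋ = $49,842 → take SL $49,842. Book value $73,742.
Year 4 (final): $73,742 − $23,900 = $49,842. Book value $23,900.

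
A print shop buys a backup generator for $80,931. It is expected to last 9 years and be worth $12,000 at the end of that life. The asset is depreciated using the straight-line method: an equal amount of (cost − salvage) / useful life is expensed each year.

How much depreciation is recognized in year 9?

Depreciable base = $80,931 − $12,000 = $68,931.
Annual expense = $68,931 / 9 = $7,659.

$7,659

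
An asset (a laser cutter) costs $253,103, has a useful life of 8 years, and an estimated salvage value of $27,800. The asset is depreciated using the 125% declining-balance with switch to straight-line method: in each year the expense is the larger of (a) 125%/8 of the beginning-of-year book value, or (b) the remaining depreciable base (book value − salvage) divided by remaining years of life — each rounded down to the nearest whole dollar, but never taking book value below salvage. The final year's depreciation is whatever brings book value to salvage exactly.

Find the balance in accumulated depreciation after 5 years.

Depreciable base = $253,103 − $27,800 = $225,303.
Year 1: DB = ⌊$253,103 × 125%/8⌋ = $39,547; SL = ⌊$225,303/8⌋ = $28,162 → take DB $39,547. Book value $213,556.
Year 2: DB = ⌊$213,556 × 125%/8⌋ = $33,368; SL = ⌊$185,756/7⌋ = $26,536 → take DB $33,368. Book value $180,188.
Year 3: DB = ⌊$180,188 × 125%/8⌋ = $28,154; SL = ⌊$152,388/6⌋ = $25,398 → take DB $28,154. Book value $152,034.
Year 4: DB = ⌊$152,034 × 125%/8⌋ = $23,755; SL = ⌊$124,234/5⌋ = $24,846 → take SL $24,846. Book value $127,188.
Year 5: DB = ⌊$127,188 × 125%/8⌋ = $19,873; SL = ⌊$99,388/4⌋ = $24,847 → take SL $24,847. Book value $102,341.
Accumulated through year 5 = $253,103 − $102,341 = $150,762.

$150,762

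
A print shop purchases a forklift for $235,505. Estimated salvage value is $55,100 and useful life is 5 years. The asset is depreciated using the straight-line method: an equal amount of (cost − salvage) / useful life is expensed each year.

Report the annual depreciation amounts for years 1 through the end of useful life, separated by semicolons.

$36,081; $36,081; $36,081; $36,081; $36,081

Depreciable base = $235,505 − $55,100 = $180,405.
Annual expense = $180,405 / 5 = $36,081.
End of year 1: book value $199,424.
End of year 2: book value $163,343.
End of year 3: book value $127,262.
End of year 4: book value $91,181.
End of year 5: book value $55,100.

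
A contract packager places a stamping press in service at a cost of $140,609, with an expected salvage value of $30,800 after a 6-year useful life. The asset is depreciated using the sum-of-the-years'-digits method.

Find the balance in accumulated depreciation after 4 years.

Depreciable base = $140,609 − $30,800 = $109,809.
Sum of the years' digits = 6+5+4+3+2+1 = 21.
Year 1: $109,809 × 6/21 = $31,374. Book value $109,235.
Year 2: $109,809 × 5/21 = $26,145. Book value $83,090.
Year 3: $109,809 × 4/21 = $20,916. Book value $62,174.
Year 4: $109,809 × 3/21 = $15,687. Book value $46,487.
Accumulated through year 4 = $140,609 − $46,487 = $94,122.

$94,122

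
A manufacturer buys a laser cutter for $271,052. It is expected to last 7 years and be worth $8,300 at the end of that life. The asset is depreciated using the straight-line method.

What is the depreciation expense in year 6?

Depreciable base = $271,052 − $8,300 = $262,752.
Annual expense = $262,752 / 7 = $37,536.

$37,536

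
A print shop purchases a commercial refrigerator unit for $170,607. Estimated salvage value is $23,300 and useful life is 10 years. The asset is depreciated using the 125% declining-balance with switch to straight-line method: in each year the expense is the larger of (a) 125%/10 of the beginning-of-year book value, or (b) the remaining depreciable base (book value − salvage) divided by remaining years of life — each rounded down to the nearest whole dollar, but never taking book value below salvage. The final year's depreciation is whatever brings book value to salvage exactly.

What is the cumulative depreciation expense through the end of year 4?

$70,598

Depreciable base = $170,607 − $23,300 = $147,307.
Year 1: DB = ⌊$170,607 × 125%/10⌋ = $21,325; SL = ⌊$147,307/10⌋ = $14,730 → take DB $21,325. Book value $149,282.
Year 2: DB = ⌊$149,282 × 125%/10⌋ = $18,660; SL = ⌊$125,982/9⌋ = $13,998 → take DB $18,660. Book value $130,622.
Year 3: DB = ⌊$130,622 × 125%/10⌋ = $16,327; SL = ⌊$107,322/8⌋ = $13,415 → take DB $16,327. Book value $114,295.
Year 4: DB = ⌊$114,295 × 125%/10⌋ = $14,286; SL = ⌊$90,995/7⌋ = $12,999 → take DB $14,286. Book value $100,009.
Accumulated through year 4 = $170,607 − $100,009 = $70,598.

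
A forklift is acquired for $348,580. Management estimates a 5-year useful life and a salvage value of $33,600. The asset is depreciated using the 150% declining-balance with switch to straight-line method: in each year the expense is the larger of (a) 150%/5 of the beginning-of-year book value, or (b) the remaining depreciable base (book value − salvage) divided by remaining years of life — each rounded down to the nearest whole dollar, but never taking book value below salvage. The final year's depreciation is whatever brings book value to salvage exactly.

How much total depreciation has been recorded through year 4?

Depreciable base = $348,580 − $33,600 = $314,980.
Year 1: DB = ⌊$348,580 × 150%/5⌋ = $104,574; SL = ⌊$314,980/5⌋ = $62,996 → take DB $104,574. Book value $244,006.
Year 2: DB = ⌊$244,006 × 150%/5⌋ = $73,201; SL = ⌊$210,406/4⌋ = $52,601 → take DB $73,201. Book value $170,805.
Year 3: DB = ⌊$170,805 × 150%/5⌋ = $51,241; SL = ⌊$137,205/3⌋ = $45,735 → take DB $51,241. Book value $119,564.
Year 4: DB = ⌊$119,564 × 150%/5⌋ = $35,869; SL = ⌊$85,964/2⌋ = $42,982 → take SL $42,982. Book value $76,582.
Accumulated through year 4 = $348,580 − $76,582 = $271,998.

$271,998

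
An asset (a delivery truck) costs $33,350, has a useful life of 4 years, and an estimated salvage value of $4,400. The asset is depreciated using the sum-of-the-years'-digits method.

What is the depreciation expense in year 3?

Depreciable base = $33,350 − $4,400 = $28,950.
Sum of the years' digits = 4+3+2+1 = 10.
Year 1: $28,950 × 4/10 = $11,580. Book value $21,770.
Year 2: $28,950 × 3/10 = $8,685. Book value $13,085.
Year 3: $28,950 × 2/10 = $5,790. Book value $7,295.

$5,790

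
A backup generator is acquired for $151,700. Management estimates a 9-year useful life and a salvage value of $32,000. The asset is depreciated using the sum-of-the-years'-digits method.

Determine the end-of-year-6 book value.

Depreciable base = $151,700 − $32,000 = $119,700.
Sum of the years' digits = 9+8+7+6+5+4+3+2+1 = 45.
Year 1: $119,700 × 9/45 = $23,940. Book value $127,760.
Year 2: $119,700 × 8/45 = $21,280. Book value $106,480.
Year 3: $119,700 × 7/45 = $18,620. Book value $87,860.
Year 4: $119,700 × 6/45 = $15,960. Book value $71,900.
Year 5: $119,700 × 5/45 = $13,300. Book value $58,600.
Year 6: $119,700 × 4/45 = $10,640. Book value $47,960.

$47,960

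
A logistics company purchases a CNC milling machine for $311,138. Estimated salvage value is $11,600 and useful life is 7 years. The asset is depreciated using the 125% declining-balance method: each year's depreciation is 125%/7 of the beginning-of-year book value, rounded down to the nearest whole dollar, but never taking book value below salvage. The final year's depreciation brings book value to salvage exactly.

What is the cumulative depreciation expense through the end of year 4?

$169,481

Depreciable base = $311,138 − $11,600 = $299,538.
Year 1: ⌊$311,138 × 125%/7⌋ = $55,560. Book value $255,578.
Year 2: ⌊$255,578 × 125%/7⌋ = $45,638. Book value $209,940.
Year 3: ⌊$209,940 × 125%/7⌋ = $37,489. Book value $172,451.
Year 4: ⌊$172,451 × 125%/7⌋ = $30,794. Book value $141,657.
Accumulated through year 4 = $311,138 − $141,657 = $169,481.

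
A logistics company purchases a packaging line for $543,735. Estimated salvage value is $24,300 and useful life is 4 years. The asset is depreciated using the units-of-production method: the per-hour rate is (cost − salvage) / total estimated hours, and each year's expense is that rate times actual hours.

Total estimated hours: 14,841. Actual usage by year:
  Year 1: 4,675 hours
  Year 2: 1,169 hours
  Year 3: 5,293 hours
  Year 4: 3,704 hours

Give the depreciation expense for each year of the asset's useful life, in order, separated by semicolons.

$163,625; $40,915; $185,255; $129,640

Depreciable base = $543,735 − $24,300 = $519,435.
Rate = $519,435 / 14,841 hours = $35 per hour.
Year 1: 4,675 × $35 = $163,625. Book value $380,110.
Year 2: 1,169 × $35 = $40,915. Book value $339,195.
Year 3: 5,293 × $35 = $185,255. Book value $153,940.
Year 4: 3,704 × $35 = $129,640. Book value $24,300.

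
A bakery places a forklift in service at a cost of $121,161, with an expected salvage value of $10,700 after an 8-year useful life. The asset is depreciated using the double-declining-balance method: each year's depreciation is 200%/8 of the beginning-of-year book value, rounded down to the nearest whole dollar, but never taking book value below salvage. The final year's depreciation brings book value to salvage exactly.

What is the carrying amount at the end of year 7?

$16,174

Depreciable base = $121,161 − $10,700 = $110,461.
Year 1: ⌊$121,161 × 200%/8⌋ = $30,290. Book value $90,871.
Year 2: ⌊$90,871 × 200%/8⌋ = $22,717. Book value $68,154.
Year 3: ⌊$68,154 × 200%/8⌋ = $17,038. Book value $51,116.
Year 4: ⌊$51,116 × 200%/8⌋ = $12,779. Book value $38,337.
Year 5: ⌊$38,337 × 200%/8⌋ = $9,584. Book value $28,753.
Year 6: ⌊$28,753 × 200%/8⌋ = $7,188. Book value $21,565.
Year 7: ⌊$21,565 × 200%/8⌋ = $5,391. Book value $16,174.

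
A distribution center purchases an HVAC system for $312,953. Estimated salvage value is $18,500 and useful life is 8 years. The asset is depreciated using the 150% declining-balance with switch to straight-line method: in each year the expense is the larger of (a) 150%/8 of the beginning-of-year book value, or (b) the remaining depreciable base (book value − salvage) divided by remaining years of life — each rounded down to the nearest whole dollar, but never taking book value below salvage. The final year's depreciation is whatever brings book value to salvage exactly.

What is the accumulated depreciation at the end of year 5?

Depreciable base = $312,953 − $18,500 = $294,453.
Year 1: DB = ⌊$312,953 × 150%/8⌋ = $58,678; SL = ⌊$294,453/8⌋ = $36,806 → take DB $58,678. Book value $254,275.
Year 2: DB = ⌊$254,275 × 150%/8⌋ = $47,676; SL = ⌊$235,775/7⌋ = $33,682 → take DB $47,676. Book value $206,599.
Year 3: DB = ⌊$206,599 × 150%/8⌋ = $38,737; SL = ⌊$188,099/6⌋ = $31,349 → take DB $38,737. Book value $167,862.
Year 4: DB = ⌊$167,862 × 150%/8⌋ = $31,474; SL = ⌊$149,362/5⌋ = $29,872 → take DB $31,474. Book value $136,388.
Year 5: DB = ⌊$136,388 × 150%/8⌋ = $25,572; SL = ⌊$117,888/4⌋ = $29,472 → take SL $29,472. Book value $106,916.
Accumulated through year 5 = $312,953 − $106,916 = $206,037.

$206,037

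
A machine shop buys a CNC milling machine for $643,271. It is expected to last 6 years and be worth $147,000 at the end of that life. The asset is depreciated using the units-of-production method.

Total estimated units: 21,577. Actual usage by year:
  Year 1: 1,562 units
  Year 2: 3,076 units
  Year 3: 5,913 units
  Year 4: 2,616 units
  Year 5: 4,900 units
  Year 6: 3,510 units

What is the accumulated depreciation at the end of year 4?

$302,841

Depreciable base = $643,271 − $147,000 = $496,271.
Rate = $496,271 / 21,577 units = $23 per unit.
Year 1: 1,562 × $23 = $35,926. Book value $607,345.
Year 2: 3,076 × $23 = $70,748. Book value $536,597.
Year 3: 5,913 × $23 = $135,999. Book value $400,598.
Year 4: 2,616 × $23 = $60,168. Book value $340,430.
Accumulated through year 4 = $643,271 − $340,430 = $302,841.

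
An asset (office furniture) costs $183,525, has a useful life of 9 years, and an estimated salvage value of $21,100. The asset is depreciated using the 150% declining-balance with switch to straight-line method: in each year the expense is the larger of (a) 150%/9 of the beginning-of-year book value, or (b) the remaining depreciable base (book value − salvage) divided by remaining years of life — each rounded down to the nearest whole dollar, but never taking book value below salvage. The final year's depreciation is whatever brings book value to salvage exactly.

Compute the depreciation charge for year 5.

Depreciable base = $183,525 − $21,100 = $162,425.
Year 1: DB = ⌊$183,525 × 150%/9⌋ = $30,587; SL = ⌊$162,425/9⌋ = $18,047 → take DB $30,587. Book value $152,938.
Year 2: DB = ⌊$152,938 × 150%/9⌋ = $25,489; SL = ⌊$131,838/8⌋ = $16,479 → take DB $25,489. Book value $127,449.
Year 3: DB = ⌊$127,449 × 150%/9⌋ = $21,241; SL = ⌊$106,349/7⌋ = $15,192 → take DB $21,241. Book value $106,208.
Year 4: DB = ⌊$106,208 × 150%/9⌋ = $17,701; SL = ⌊$85,108/6⌋ = $14,184 → take DB $17,701. Book value $88,507.
Year 5: DB = ⌊$88,507 × 150%/9⌋ = $14,751; SL = ⌊$67,407/5⌋ = $13,481 → take DB $14,751. Book value $73,756.

$14,751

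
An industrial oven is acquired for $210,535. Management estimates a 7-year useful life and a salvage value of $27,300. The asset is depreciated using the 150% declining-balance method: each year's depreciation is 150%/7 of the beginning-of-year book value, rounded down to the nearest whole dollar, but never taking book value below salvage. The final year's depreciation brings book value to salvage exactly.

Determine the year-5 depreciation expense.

Depreciable base = $210,535 − $27,300 = $183,235.
Year 1: ⌊$210,535 × 150%/7⌋ = $45,114. Book value $165,421.
Year 2: ⌊$165,421 × 150%/7⌋ = $35,447. Book value $129,974.
Year 3: ⌊$129,974 × 150%/7⌋ = $27,851. Book value $102,123.
Year 4: ⌊$102,123 × 150%/7⌋ = $21,883. Book value $80,240.
Year 5: ⌊$80,240 × 150%/7⌋ = $17,194. Book value $63,046.

$17,194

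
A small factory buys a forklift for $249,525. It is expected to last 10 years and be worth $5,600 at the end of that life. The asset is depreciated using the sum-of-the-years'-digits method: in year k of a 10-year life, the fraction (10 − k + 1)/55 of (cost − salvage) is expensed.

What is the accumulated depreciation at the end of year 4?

$150,790

Depreciable base = $249,525 − $5,600 = $243,925.
Sum of the years' digits = 10+9+8+7+6+5+4+3+2+1 = 55.
Year 1: $243,925 × 10/55 = $44,350. Book value $205,175.
Year 2: $243,925 × 9/55 = $39,915. Book value $165,260.
Year 3: $243,925 × 8/55 = $35,480. Book value $129,780.
Year 4: $243,925 × 7/55 = $31,045. Book value $98,735.
Accumulated through year 4 = $249,525 − $98,735 = $150,790.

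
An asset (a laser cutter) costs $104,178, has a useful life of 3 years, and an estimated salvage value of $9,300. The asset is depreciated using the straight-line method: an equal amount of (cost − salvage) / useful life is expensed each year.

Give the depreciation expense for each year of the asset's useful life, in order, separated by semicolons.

$31,626; $31,626; $31,626

Depreciable base = $104,178 − $9,300 = $94,878.
Annual expense = $94,878 / 3 = $31,626.
End of year 1: book value $72,552.
End of year 2: book value $40,926.
End of year 3: book value $9,300.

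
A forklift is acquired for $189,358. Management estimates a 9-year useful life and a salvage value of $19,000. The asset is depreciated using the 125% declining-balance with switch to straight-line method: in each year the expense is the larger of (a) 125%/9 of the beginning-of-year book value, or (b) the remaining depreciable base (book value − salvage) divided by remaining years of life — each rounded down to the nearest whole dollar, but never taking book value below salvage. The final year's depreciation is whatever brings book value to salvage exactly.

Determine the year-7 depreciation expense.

Depreciable base = $189,358 − $19,000 = $170,358.
Year 1: DB = ⌊$189,358 × 125%/9⌋ = $26,299; SL = ⌊$170,358/9⌋ = $18,928 → take DB $26,299. Book value $163,059.
Year 2: DB = ⌊$163,059 × 125%/9⌋ = $22,647; SL = ⌊$144,059/8⌋ = $18,007 → take DB $22,647. Book value $140,412.
Year 3: DB = ⌊$140,412 × 125%/9⌋ = $19,501; SL = ⌊$121,412/7⌋ = $17,344 → take DB $19,501. Book value $120,911.
Year 4: DB = ⌊$120,911 × 125%/9⌋ = $16,793; SL = ⌊$101,911/6⌋ = $16,985 → take SL $16,985. Book value $103,926.
Year 5: DB = ⌊$103,926 × 125%/9⌋ = $14,434; SL = ⌊$84,926/5⌋ = $16,985 → take SL $16,985. Book value $86,941.
Year 6: DB = ⌊$86,941 × 125%/9⌋ = $12,075; SL = ⌊$67,941/4⌋ = $16,985 → take SL $16,985. Book value $69,956.
Year 7: DB = ⌊$69,956 × 125%/9⌋ = $9,716; SL = ⌊$50,956/3⌋ = $16,985 → take SL $16,985. Book value $52,971.

$16,985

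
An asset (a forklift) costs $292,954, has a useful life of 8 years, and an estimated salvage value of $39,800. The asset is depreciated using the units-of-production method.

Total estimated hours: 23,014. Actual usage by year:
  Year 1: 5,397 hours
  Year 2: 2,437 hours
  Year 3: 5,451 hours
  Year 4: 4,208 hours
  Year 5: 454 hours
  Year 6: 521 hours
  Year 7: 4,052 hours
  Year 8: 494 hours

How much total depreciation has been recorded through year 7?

Depreciable base = $292,954 − $39,800 = $253,154.
Rate = $253,154 / 23,014 hours = $11 per hour.
Year 1: 5,397 × $11 = $59,367. Book value $233,587.
Year 2: 2,437 × $11 = $26,807. Book value $206,780.
Year 3: 5,451 × $11 = $59,961. Book value $146,819.
Year 4: 4,208 × $11 = $46,288. Book value $100,531.
Year 5: 454 × $11 = $4,994. Book value $95,537.
Year 6: 521 × $11 = $5,731. Book value $89,806.
Year 7: 4,052 × $11 = $44,572. Book value $45,234.
Accumulated through year 7 = $292,954 − $45,234 = $247,720.

$247,720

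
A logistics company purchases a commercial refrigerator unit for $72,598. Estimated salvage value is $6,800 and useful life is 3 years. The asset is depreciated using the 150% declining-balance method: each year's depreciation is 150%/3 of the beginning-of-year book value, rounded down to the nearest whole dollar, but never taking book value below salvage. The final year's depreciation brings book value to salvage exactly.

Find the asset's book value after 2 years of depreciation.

Depreciable base = $72,598 − $6,800 = $65,798.
Year 1: ⌊$72,598 × 150%/3⌋ = $36,299. Book value $36,299.
Year 2: ⌊$36,299 × 150%/3⌋ = $18,149. Book value $18,150.

$18,150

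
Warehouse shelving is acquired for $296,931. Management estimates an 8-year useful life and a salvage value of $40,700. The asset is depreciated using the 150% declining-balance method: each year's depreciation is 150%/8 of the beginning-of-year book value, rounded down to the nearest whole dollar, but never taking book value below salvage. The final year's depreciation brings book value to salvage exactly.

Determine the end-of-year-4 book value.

$129,406

Depreciable base = $296,931 − $40,700 = $256,231.
Year 1: ⌊$296,931 × 150%/8⌋ = $55,674. Book value $241,257.
Year 2: ⌊$241,257 × 150%/8⌋ = $45,235. Book value $196,022.
Year 3: ⌊$196,022 × 150%/8⌋ = $36,754. Book value $159,268.
Year 4: ⌊$159,268 × 150%/8⌋ = $29,862. Book value $129,406.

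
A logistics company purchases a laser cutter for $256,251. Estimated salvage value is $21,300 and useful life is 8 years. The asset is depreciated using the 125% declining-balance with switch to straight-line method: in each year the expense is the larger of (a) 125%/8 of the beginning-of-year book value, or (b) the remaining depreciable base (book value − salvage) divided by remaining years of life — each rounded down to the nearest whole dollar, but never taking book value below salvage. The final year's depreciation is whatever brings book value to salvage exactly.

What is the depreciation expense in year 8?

$26,525

Depreciable base = $256,251 − $21,300 = $234,951.
Year 1: DB = ⌊$256,251 × 125%/8⌋ = $40,039; SL = ⌊$234,951/8⌋ = $29,368 → take DB $40,039. Book value $216,212.
Year 2: DB = ⌊$216,212 × 125%/8⌋ = $33,783; SL = ⌊$194,912/7⌋ = $27,844 → take DB $33,783. Book value $182,429.
Year 3: DB = ⌊$182,429 × 125%/8⌋ = $28,504; SL = ⌊$161,129/6⌋ = $26,854 → take DB $28,504. Book value $153,925.
Year 4: DB = ⌊$153,925 × 125%/8⌋ = $24,050; SL = ⌊$132,625/5⌋ = $26,525 → take SL $26,525. Book value $127,400.
Year 5: DB = ⌊$127,400 × 125%/8⌋ = $19,906; SL = ⌊$106,100/4⌋ = $26,525 → take SL $26,525. Book value $100,875.
Year 6: DB = ⌊$100,875 × 125%/8⌋ = $15,761; SL = ⌊$79,575/3⌋ = $26,525 → take SL $26,525. Book value $74,350.
Year 7: DB = ⌊$74,350 × 125%/8⌋ = $11,617; SL = ⌊$53,050/2⌋ = $26,525 → take SL $26,525. Book value $47,825.
Year 8 (final): $47,825 − $21,300 = $26,525. Book value $21,300.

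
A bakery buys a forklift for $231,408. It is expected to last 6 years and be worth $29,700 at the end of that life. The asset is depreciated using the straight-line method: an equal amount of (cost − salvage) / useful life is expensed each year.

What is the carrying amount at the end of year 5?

Depreciable base = $231,408 − $29,700 = $201,708.
Annual expense = $201,708 / 6 = $33,618.
End of year 1: book value $197,790.
End of year 2: book value $164,172.
End of year 3: book value $130,554.
End of year 4: book value $96,936.
End of year 5: book value $63,318.

$63,318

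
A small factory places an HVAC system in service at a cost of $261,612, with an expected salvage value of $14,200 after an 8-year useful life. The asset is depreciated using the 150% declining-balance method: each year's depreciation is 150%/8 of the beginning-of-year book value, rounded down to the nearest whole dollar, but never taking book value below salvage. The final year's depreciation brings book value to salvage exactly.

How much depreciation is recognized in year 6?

$17,369

Depreciable base = $261,612 − $14,200 = $247,412.
Year 1: ⌊$261,612 × 150%/8⌋ = $49,052. Book value $212,560.
Year 2: ⌊$212,560 × 150%/8⌋ = $39,855. Book value $172,705.
Year 3: ⌊$172,705 × 150%/8⌋ = $32,382. Book value $140,323.
Year 4: ⌊$140,323 × 150%/8⌋ = $26,310. Book value $114,013.
Year 5: ⌊$114,013 × 150%/8⌋ = $21,377. Book value $92,636.
Year 6: ⌊$92,636 × 150%/8⌋ = $17,369. Book value $75,267.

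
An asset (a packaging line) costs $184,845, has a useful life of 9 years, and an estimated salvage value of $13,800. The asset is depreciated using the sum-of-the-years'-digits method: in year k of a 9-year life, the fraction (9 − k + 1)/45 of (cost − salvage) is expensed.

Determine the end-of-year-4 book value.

Depreciable base = $184,845 − $13,800 = $171,045.
Sum of the years' digits = 9+8+7+6+5+4+3+2+1 = 45.
Year 1: $171,045 × 9/45 = $34,209. Book value $150,636.
Year 2: $171,045 × 8/45 = $30,408. Book value $120,228.
Year 3: $171,045 × 7/45 = $26,607. Book value $93,621.
Year 4: $171,045 × 6/45 = $22,806. Book value $70,815.

$70,815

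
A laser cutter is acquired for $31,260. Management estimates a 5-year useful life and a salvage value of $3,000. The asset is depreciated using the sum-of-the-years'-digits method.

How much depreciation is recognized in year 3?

Depreciable base = $31,260 − $3,000 = $28,260.
Sum of the years' digits = 5+4+3+2+1 = 15.
Year 1: $28,260 × 5/15 = $9,420. Book value $21,840.
Year 2: $28,260 × 4/15 = $7,536. Book value $14,304.
Year 3: $28,260 × 3/15 = $5,652. Book value $8,652.

$5,652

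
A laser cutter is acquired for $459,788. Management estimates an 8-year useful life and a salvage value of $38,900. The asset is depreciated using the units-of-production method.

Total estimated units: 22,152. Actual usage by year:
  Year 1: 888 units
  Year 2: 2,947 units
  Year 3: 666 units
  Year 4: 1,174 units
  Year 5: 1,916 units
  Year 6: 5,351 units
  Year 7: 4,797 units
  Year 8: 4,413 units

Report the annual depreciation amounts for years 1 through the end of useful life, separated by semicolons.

$16,872; $55,993; $12,654; $22,306; $36,404; $101,669; $91,143; $83,847

Depreciable base = $459,788 − $38,900 = $420,888.
Rate = $420,888 / 22,152 units = $19 per unit.
Year 1: 888 × $19 = $16,872. Book value $442,916.
Year 2: 2,947 × $19 = $55,993. Book value $386,923.
Year 3: 666 × $19 = $12,654. Book value $374,269.
Year 4: 1,174 × $19 = $22,306. Book value $351,963.
Year 5: 1,916 × $19 = $36,404. Book value $315,559.
Year 6: 5,351 × $19 = $101,669. Book value $213,890.
Year 7: 4,797 × $19 = $91,143. Book value $122,747.
Year 8: 4,413 × $19 = $83,847. Book value $38,900.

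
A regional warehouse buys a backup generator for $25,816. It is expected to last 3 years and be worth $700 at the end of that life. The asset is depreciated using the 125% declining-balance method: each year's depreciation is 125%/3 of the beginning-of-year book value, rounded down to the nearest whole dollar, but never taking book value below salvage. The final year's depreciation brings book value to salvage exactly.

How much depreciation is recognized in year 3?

Depreciable base = $25,816 − $700 = $25,116.
Year 1: ⌊$25,816 × 125%/3⌋ = $10,756. Book value $15,060.
Year 2: ⌊$15,060 × 125%/3⌋ = $6,275. Book value $8,785.
Year 3 (final): $8,785 − $700 = $8,085. Book value $700.

$8,085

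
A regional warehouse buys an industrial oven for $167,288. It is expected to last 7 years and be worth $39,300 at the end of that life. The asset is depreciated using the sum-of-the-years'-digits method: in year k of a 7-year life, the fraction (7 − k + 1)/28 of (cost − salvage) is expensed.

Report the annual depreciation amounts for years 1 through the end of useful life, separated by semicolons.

Depreciable base = $167,288 − $39,300 = $127,988.
Sum of the years' digits = 7+6+5+4+3+2+1 = 28.
Year 1: $127,988 × 7/28 = $31,997. Book value $135,291.
Year 2: $127,988 × 6/28 = $27,426. Book value $107,865.
Year 3: $127,988 × 5/28 = $22,855. Book value $85,010.
Year 4: $127,988 × 4/28 = $18,284. Book value $66,726.
Year 5: $127,988 × 3/28 = $13,713. Book value $53,013.
Year 6: $127,988 × 2/28 = $9,142. Book value $43,871.
Year 7: $127,988 × 1/28 = $4,571. Book value $39,300.

$31,997; $27,426; $22,855; $18,284; $13,713; $9,142; $4,571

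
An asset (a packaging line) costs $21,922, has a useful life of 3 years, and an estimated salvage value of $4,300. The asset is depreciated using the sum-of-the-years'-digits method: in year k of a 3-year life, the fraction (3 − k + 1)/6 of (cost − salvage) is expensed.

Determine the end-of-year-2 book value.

$7,237

Depreciable base = $21,922 − $4,300 = $17,622.
Sum of the years' digits = 3+2+1 = 6.
Year 1: $17,622 × 3/6 = $8,811. Book value $13,111.
Year 2: $17,622 × 2/6 = $5,874. Book value $7,237.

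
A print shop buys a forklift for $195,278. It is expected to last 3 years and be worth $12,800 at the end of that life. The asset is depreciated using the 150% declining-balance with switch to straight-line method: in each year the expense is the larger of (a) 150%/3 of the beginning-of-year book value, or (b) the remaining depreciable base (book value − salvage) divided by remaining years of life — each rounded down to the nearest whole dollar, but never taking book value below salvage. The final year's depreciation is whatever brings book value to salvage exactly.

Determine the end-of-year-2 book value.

$48,820

Depreciable base = $195,278 − $12,800 = $182,478.
Year 1: DB = ⌊$195,278 × 150%/3⌋ = $97,639; SL = ⌊$182,478/3⌋ = $60,826 → take DB $97,639. Book value $97,639.
Year 2: DB = ⌊$97,639 × 150%/3⌋ = $48,819; SL = ⌊$84,839/2⌋ = $42,419 → take DB $48,819. Book value $48,820.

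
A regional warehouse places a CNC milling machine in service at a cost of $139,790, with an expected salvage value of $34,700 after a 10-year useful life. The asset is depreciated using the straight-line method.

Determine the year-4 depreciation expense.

Depreciable base = $139,790 − $34,700 = $105,090.
Annual expense = $105,090 / 10 = $10,509.

$10,509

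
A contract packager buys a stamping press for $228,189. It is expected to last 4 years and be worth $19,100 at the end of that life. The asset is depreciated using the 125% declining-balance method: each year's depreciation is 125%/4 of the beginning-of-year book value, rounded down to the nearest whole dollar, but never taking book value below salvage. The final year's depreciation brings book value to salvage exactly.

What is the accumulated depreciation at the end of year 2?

$120,334

Depreciable base = $228,189 − $19,100 = $209,089.
Year 1: ⌊$228,189 × 125%/4⌋ = $71,309. Book value $156,880.
Year 2: ⌊$156,880 × 125%/4⌋ = $49,025. Book value $107,855.
Accumulated through year 2 = $228,189 − $107,855 = $120,334.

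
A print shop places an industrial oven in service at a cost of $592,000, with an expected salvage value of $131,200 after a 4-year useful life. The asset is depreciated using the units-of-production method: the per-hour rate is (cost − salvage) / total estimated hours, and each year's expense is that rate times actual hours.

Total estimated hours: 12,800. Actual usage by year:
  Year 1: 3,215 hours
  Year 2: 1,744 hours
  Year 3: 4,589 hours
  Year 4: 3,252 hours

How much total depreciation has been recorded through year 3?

$343,728

Depreciable base = $592,000 − $131,200 = $460,800.
Rate = $460,800 / 12,800 hours = $36 per hour.
Year 1: 3,215 × $36 = $115,740. Book value $476,260.
Year 2: 1,744 × $36 = $62,784. Book value $413,476.
Year 3: 4,589 × $36 = $165,204. Book value $248,272.
Accumulated through year 3 = $592,000 − $248,272 = $343,728.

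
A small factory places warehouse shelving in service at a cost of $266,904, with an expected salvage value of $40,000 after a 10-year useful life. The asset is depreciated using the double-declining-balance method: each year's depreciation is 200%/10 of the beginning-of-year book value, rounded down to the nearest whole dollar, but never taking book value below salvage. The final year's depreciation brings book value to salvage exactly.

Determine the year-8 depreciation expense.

Depreciable base = $266,904 − $40,000 = $226,904.
Year 1: ⌊$266,904 × 200%/10⌋ = $53,380. Book value $213,524.
Year 2: ⌊$213,524 × 200%/10⌋ = $42,704. Book value $170,820.
Year 3: ⌊$170,820 × 200%/10⌋ = $34,164. Book value $136,656.
Year 4: ⌊$136,656 × 200%/10⌋ = $27,331. Book value $109,325.
Year 5: ⌊$109,325 × 200%/10⌋ = $21,865. Book value $87,460.
Year 6: ⌊$87,460 × 200%/10⌋ = $17,492. Book value $69,968.
Year 7: ⌊$69,968 × 200%/10⌋ = $13,993. Book value $55,975.
Year 8: ⌊$55,975 × 200%/10⌋ = $11,195. Book value $44,780.

$11,195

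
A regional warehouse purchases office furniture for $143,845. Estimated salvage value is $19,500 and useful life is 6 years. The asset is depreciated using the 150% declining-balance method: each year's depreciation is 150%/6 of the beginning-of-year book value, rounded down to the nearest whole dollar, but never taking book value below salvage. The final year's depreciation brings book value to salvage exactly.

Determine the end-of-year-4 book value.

Depreciable base = $143,845 − $19,500 = $124,345.
Year 1: ⌊$143,845 × 150%/6⌋ = $35,961. Book value $107,884.
Year 2: ⌊$107,884 × 150%/6⌋ = $26,971. Book value $80,913.
Year 3: ⌊$80,913 × 150%/6⌋ = $20,228. Book value $60,685.
Year 4: ⌊$60,685 × 150%/6⌋ = $15,171. Book value $45,514.

$45,514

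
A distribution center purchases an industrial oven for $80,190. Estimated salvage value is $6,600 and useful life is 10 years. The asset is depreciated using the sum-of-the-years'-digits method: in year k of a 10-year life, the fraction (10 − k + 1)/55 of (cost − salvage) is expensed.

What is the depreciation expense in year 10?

Depreciable base = $80,190 − $6,600 = $73,590.
Sum of the years' digits = 10+9+8+7+6+5+4+3+2+1 = 55.
Year 1: $73,590 × 10/55 = $13,380. Book value $66,810.
Year 2: $73,590 × 9/55 = $12,042. Book value $54,768.
Year 3: $73,590 × 8/55 = $10,704. Book value $44,064.
Year 4: $73,590 × 7/55 = $9,366. Book value $34,698.
Year 5: $73,590 × 6/55 = $8,028. Book value $26,670.
Year 6: $73,590 × 5/55 = $6,690. Book value $19,980.
Year 7: $73,590 × 4/55 = $5,352. Book value $14,628.
Year 8: $73,590 × 3/55 = $4,014. Book value $10,614.
Year 9: $73,590 × 2/55 = $2,676. Book value $7,938.
Year 10: $73,590 × 1/55 = $1,338. Book value $6,600.

$1,338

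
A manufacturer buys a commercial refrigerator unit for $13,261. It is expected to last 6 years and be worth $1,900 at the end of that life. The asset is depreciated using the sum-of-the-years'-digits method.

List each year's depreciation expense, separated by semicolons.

$3,246; $2,705; $2,164; $1,623; $1,082; $541

Depreciable base = $13,261 − $1,900 = $11,361.
Sum of the years' digits = 6+5+4+3+2+1 = 21.
Year 1: $11,361 × 6/21 = $3,246. Book value $10,015.
Year 2: $11,361 × 5/21 = $2,705. Book value $7,310.
Year 3: $11,361 × 4/21 = $2,164. Book value $5,146.
Year 4: $11,361 × 3/21 = $1,623. Book value $3,523.
Year 5: $11,361 × 2/21 = $1,082. Book value $2,441.
Year 6: $11,361 × 1/21 = $541. Book value $1,900.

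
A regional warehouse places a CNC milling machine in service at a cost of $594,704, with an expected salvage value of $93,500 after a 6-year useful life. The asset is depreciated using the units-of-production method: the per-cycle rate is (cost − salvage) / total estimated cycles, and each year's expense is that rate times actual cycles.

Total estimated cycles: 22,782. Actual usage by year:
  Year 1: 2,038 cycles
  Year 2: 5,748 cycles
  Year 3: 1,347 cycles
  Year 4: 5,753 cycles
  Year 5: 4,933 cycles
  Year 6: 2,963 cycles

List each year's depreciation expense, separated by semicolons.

Depreciable base = $594,704 − $93,500 = $501,204.
Rate = $501,204 / 22,782 cycles = $22 per cycle.
Year 1: 2,038 × $22 = $44,836. Book value $549,868.
Year 2: 5,748 × $22 = $126,456. Book value $423,412.
Year 3: 1,347 × $22 = $29,634. Book value $393,778.
Year 4: 5,753 × $22 = $126,566. Book value $267,212.
Year 5: 4,933 × $22 = $108,526. Book value $158,686.
Year 6: 2,963 × $22 = $65,186. Book value $93,500.

$44,836; $126,456; $29,634; $126,566; $108,526; $65,186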